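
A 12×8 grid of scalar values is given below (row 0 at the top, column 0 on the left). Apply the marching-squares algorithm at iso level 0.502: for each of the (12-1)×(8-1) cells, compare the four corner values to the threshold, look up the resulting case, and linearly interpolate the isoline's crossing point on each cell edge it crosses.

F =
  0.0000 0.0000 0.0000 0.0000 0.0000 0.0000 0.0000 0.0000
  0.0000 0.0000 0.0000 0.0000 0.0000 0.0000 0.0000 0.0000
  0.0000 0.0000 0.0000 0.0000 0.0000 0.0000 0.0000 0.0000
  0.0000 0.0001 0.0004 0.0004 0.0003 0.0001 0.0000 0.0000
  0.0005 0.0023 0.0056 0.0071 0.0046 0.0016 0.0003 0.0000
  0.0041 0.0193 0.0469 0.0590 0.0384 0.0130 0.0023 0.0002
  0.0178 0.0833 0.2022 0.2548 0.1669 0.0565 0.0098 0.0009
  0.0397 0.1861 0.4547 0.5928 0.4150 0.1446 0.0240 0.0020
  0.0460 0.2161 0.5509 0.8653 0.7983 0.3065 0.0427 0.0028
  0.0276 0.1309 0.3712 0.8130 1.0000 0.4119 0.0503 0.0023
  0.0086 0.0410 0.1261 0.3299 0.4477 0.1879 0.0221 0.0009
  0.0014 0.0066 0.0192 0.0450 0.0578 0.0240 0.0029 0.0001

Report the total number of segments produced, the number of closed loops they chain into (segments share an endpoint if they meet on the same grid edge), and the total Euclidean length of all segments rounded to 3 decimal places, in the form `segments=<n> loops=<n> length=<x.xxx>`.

segments=12 loops=1 length=9.283

cell (6,2): code 0100 → (6.731,3.000)–(7.000,2.343)
cell (6,3): code 1000 → (7.000,3.511)–(6.731,3.000)
cell (7,1): code 0100 → (7.492,2.000)–(8.000,1.854)
cell (7,2): code 1110 → (7.000,2.343)–(7.492,2.000)
cell (7,3): code 1101 → (7.227,4.000)–(7.000,3.511)
cell (7,4): code 1000 → (8.000,4.602)–(7.227,4.000)
cell (8,1): code 0010 → (8.000,1.854)–(8.272,2.000)
cell (8,2): code 0111 → (8.272,2.000)–(9.000,2.296)
cell (8,4): code 1001 → (9.000,4.847)–(8.000,4.602)
cell (9,2): code 0010 → (9.000,2.296)–(9.644,3.000)
cell (9,3): code 0011 → (9.644,3.000)–(9.902,4.000)
cell (9,4): code 0001 → (9.902,4.000)–(9.000,4.847)
total: 12 segments, chained into 1 closed loop(s), length Σ = 9.282516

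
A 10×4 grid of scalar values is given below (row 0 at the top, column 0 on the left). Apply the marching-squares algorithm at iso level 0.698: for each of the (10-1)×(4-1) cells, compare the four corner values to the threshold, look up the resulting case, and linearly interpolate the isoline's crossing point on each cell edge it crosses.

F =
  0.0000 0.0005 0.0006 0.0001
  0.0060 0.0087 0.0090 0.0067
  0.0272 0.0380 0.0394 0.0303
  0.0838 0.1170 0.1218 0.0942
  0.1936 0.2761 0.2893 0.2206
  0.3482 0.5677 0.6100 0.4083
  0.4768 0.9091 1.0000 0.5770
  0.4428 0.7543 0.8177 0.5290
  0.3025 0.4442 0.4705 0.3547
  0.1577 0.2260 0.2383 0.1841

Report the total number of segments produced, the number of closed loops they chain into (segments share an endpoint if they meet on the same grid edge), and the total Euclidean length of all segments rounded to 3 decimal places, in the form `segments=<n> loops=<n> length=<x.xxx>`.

cell (5,0): code 0100 → (5.382,1.000)–(6.000,0.512)
cell (5,1): code 1100 → (5.226,2.000)–(5.382,1.000)
cell (5,2): code 1000 → (6.000,2.714)–(5.226,2.000)
cell (6,0): code 0110 → (6.000,0.512)–(7.000,0.819)
cell (6,2): code 1001 → (7.000,2.415)–(6.000,2.714)
cell (7,0): code 0010 → (7.000,0.819)–(7.182,1.000)
cell (7,1): code 0011 → (7.182,1.000)–(7.345,2.000)
cell (7,2): code 0001 → (7.345,2.000)–(7.000,2.415)
total: 8 segments, chained into 1 closed loop(s), length Σ = 6.751972

segments=8 loops=1 length=6.752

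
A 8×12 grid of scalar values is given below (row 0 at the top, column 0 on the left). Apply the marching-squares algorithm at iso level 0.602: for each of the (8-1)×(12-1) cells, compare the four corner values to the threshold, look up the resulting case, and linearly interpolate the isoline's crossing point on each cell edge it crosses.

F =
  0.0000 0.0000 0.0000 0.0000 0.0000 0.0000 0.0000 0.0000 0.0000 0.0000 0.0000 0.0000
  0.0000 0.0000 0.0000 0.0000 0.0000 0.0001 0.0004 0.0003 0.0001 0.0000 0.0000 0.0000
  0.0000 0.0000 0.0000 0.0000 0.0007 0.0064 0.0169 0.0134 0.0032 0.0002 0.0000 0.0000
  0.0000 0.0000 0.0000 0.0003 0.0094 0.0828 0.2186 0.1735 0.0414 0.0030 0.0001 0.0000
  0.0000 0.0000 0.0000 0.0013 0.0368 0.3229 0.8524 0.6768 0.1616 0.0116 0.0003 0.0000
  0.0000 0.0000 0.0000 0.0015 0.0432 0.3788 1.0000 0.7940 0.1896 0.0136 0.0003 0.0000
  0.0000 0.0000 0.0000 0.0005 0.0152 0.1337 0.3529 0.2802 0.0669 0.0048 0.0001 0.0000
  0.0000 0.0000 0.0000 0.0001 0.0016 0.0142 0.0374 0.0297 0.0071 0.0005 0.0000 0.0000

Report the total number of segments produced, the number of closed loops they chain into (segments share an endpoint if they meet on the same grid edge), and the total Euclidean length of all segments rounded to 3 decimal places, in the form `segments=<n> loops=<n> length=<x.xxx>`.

cell (3,5): code 0100 → (3.605,6.000)–(4.000,5.527)
cell (3,6): code 1100 → (3.851,7.000)–(3.605,6.000)
cell (3,7): code 1000 → (4.000,7.145)–(3.851,7.000)
cell (4,5): code 0110 → (4.000,5.527)–(5.000,5.359)
cell (4,7): code 1001 → (5.000,7.318)–(4.000,7.145)
cell (5,5): code 0010 → (5.000,5.359)–(5.615,6.000)
cell (5,6): code 0011 → (5.615,6.000)–(5.374,7.000)
cell (5,7): code 0001 → (5.374,7.000)–(5.000,7.318)
total: 8 segments, chained into 1 closed loop(s), length Σ = 6.289963

segments=8 loops=1 length=6.290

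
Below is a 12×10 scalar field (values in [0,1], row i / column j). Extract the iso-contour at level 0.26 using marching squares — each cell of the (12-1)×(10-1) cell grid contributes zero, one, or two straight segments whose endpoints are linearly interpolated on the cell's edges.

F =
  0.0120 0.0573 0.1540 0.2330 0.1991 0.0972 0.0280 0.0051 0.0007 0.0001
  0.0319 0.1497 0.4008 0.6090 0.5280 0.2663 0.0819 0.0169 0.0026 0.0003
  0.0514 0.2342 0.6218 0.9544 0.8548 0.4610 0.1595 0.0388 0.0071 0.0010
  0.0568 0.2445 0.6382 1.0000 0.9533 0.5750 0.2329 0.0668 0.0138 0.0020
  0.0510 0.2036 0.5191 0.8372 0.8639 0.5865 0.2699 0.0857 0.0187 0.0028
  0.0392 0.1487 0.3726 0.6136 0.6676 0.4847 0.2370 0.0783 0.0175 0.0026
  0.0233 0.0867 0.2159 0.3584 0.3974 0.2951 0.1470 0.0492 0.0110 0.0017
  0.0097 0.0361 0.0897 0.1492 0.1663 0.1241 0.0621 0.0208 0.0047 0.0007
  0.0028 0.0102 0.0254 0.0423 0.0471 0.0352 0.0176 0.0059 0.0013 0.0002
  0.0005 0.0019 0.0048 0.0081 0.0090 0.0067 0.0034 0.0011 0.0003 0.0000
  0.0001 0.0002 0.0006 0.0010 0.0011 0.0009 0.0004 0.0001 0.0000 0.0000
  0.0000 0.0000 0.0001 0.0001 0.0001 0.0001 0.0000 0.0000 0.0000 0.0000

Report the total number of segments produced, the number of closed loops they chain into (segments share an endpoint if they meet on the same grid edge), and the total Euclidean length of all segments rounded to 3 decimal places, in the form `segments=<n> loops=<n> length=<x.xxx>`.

segments=22 loops=1 length=18.277

cell (0,1): code 0100 → (0.429,2.000)–(1.000,1.439)
cell (0,2): code 1100 → (0.072,3.000)–(0.429,2.000)
cell (0,3): code 1100 → (0.185,4.000)–(0.072,3.000)
cell (0,4): code 1100 → (0.963,5.000)–(0.185,4.000)
cell (0,5): code 1000 → (1.000,5.034)–(0.963,5.000)
cell (1,1): code 0110 → (1.000,1.439)–(2.000,1.067)
cell (1,5): code 1001 → (2.000,5.667)–(1.000,5.034)
cell (2,1): code 0110 → (2.000,1.067)–(3.000,1.039)
cell (2,5): code 1001 → (3.000,5.921)–(2.000,5.667)
cell (3,1): code 0110 → (3.000,1.039)–(4.000,1.179)
cell (3,5): code 1101 → (3.732,6.000)–(3.000,5.921)
cell (3,6): code 1000 → (4.000,6.054)–(3.732,6.000)
cell (4,1): code 0110 → (4.000,1.179)–(5.000,1.497)
cell (4,5): code 1011 → (5.000,5.907)–(4.301,6.000)
cell (4,6): code 0001 → (4.301,6.000)–(4.000,6.054)
cell (5,1): code 0010 → (5.000,1.497)–(5.719,2.000)
cell (5,2): code 0111 → (5.719,2.000)–(6.000,2.309)
cell (5,5): code 1001 → (6.000,5.237)–(5.000,5.907)
cell (6,2): code 0010 → (6.000,2.309)–(6.470,3.000)
cell (6,3): code 0011 → (6.470,3.000)–(6.595,4.000)
cell (6,4): code 0011 → (6.595,4.000)–(6.205,5.000)
cell (6,5): code 0001 → (6.205,5.000)–(6.000,5.237)
total: 22 segments, chained into 1 closed loop(s), length Σ = 18.276870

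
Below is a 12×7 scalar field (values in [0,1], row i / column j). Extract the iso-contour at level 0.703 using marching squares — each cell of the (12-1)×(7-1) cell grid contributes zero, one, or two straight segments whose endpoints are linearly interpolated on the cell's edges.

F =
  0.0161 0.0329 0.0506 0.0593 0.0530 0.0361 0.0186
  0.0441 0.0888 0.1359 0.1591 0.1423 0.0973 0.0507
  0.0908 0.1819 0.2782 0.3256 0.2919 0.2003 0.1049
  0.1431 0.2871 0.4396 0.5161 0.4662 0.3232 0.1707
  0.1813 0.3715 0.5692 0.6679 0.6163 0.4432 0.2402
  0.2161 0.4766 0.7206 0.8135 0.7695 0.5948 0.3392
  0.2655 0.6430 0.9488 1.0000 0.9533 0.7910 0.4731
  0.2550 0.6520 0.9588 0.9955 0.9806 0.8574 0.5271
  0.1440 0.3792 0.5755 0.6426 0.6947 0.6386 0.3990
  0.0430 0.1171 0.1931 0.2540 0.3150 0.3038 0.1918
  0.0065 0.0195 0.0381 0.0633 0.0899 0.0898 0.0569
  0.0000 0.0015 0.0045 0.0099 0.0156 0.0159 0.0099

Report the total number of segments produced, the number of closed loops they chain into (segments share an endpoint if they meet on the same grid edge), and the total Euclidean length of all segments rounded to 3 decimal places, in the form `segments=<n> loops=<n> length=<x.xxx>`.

segments=14 loops=1 length=12.540

cell (4,1): code 0100 → (4.884,2.000)–(5.000,1.928)
cell (4,2): code 1100 → (4.241,3.000)–(4.884,2.000)
cell (4,3): code 1100 → (4.566,4.000)–(4.241,3.000)
cell (4,4): code 1000 → (5.000,4.381)–(4.566,4.000)
cell (5,1): code 0110 → (5.000,1.928)–(6.000,1.196)
cell (5,4): code 1101 → (5.551,5.000)–(5.000,4.381)
cell (5,5): code 1000 → (6.000,5.277)–(5.551,5.000)
cell (6,1): code 0110 → (6.000,1.196)–(7.000,1.166)
cell (6,5): code 1001 → (7.000,5.467)–(6.000,5.277)
cell (7,1): code 0010 → (7.000,1.166)–(7.667,2.000)
cell (7,2): code 0011 → (7.667,2.000)–(7.829,3.000)
cell (7,3): code 0011 → (7.829,3.000)–(7.971,4.000)
cell (7,4): code 0011 → (7.971,4.000)–(7.706,5.000)
cell (7,5): code 0001 → (7.706,5.000)–(7.000,5.467)
total: 14 segments, chained into 1 closed loop(s), length Σ = 12.540206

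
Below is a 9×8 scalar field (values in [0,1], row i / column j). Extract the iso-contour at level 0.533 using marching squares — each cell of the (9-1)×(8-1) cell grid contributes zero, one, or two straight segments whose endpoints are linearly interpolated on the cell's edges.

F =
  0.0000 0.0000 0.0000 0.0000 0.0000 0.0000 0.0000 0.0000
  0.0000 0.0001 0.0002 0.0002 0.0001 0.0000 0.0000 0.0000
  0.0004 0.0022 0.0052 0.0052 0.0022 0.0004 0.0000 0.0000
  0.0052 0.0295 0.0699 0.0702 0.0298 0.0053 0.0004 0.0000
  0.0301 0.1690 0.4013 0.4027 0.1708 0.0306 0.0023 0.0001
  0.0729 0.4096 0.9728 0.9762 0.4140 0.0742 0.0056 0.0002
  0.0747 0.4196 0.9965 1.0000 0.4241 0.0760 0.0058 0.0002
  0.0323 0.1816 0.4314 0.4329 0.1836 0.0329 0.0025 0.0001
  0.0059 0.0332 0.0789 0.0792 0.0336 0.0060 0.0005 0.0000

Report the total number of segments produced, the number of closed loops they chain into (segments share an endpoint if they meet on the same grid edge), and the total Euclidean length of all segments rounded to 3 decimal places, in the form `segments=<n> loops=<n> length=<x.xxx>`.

segments=8 loops=1 length=8.505

cell (4,1): code 0100 → (4.230,2.000)–(5.000,1.219)
cell (4,2): code 1100 → (4.227,3.000)–(4.230,2.000)
cell (4,3): code 1000 → (5.000,3.788)–(4.227,3.000)
cell (5,1): code 0110 → (5.000,1.219)–(6.000,1.197)
cell (5,3): code 1001 → (6.000,3.811)–(5.000,3.788)
cell (6,1): code 0010 → (6.000,1.197)–(6.820,2.000)
cell (6,2): code 0011 → (6.820,2.000)–(6.823,3.000)
cell (6,3): code 0001 → (6.823,3.000)–(6.000,3.811)
total: 8 segments, chained into 1 closed loop(s), length Σ = 8.504695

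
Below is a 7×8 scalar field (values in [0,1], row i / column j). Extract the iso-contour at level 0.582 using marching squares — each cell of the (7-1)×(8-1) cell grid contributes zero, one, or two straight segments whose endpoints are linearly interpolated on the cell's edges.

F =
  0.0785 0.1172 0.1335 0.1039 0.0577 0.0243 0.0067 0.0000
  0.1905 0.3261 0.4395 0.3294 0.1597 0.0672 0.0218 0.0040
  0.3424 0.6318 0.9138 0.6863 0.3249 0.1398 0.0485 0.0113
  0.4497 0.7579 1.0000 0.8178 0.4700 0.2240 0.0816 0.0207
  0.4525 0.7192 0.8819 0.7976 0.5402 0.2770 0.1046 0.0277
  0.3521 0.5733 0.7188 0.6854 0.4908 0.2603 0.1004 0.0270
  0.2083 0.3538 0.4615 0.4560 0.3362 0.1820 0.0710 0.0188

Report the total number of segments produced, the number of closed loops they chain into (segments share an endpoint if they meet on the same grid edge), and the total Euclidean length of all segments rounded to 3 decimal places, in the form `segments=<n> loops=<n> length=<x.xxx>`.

segments=14 loops=1 length=12.009

cell (1,0): code 0100 → (1.837,1.000)–(2.000,0.828)
cell (1,1): code 1100 → (1.300,2.000)–(1.837,1.000)
cell (1,2): code 1100 → (1.708,3.000)–(1.300,2.000)
cell (1,3): code 1000 → (2.000,3.289)–(1.708,3.000)
cell (2,0): code 0110 → (2.000,0.828)–(3.000,0.429)
cell (2,3): code 1001 → (3.000,3.678)–(2.000,3.289)
cell (3,0): code 0110 → (3.000,0.429)–(4.000,0.486)
cell (3,3): code 1001 → (4.000,3.838)–(3.000,3.678)
cell (4,0): code 0010 → (4.000,0.486)–(4.940,1.000)
cell (4,1): code 0111 → (4.940,1.000)–(5.000,1.060)
cell (4,3): code 1001 → (5.000,3.531)–(4.000,3.838)
cell (5,1): code 0010 → (5.000,1.060)–(5.532,2.000)
cell (5,2): code 0011 → (5.532,2.000)–(5.451,3.000)
cell (5,3): code 0001 → (5.451,3.000)–(5.000,3.531)
total: 14 segments, chained into 1 closed loop(s), length Σ = 12.008611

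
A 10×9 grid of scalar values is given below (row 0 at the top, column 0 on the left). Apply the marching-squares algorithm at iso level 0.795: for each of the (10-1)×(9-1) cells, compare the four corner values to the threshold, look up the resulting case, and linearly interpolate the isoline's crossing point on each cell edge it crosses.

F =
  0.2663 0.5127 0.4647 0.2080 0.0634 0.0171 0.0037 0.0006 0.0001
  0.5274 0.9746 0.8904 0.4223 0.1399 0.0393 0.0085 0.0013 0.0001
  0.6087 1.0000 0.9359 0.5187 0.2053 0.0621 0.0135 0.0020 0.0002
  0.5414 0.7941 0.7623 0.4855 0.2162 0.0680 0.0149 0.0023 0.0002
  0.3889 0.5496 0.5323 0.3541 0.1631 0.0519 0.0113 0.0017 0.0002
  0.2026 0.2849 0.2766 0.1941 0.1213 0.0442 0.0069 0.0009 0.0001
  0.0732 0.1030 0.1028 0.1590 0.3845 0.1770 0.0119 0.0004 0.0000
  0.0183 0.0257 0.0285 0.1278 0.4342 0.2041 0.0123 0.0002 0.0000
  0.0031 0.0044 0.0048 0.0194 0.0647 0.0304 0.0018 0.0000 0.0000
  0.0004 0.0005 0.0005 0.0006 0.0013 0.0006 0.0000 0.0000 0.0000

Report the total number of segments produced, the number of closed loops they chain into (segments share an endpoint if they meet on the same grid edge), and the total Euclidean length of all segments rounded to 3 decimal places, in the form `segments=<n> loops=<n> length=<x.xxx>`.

cell (0,0): code 0100 → (0.611,1.000)–(1.000,0.598)
cell (0,1): code 1100 → (0.776,2.000)–(0.611,1.000)
cell (0,2): code 1000 → (1.000,2.204)–(0.776,2.000)
cell (1,0): code 0110 → (1.000,0.598)–(2.000,0.476)
cell (1,2): code 1001 → (2.000,2.338)–(1.000,2.204)
cell (2,0): code 0010 → (2.000,0.476)–(2.996,1.000)
cell (2,1): code 0011 → (2.996,1.000)–(2.812,2.000)
cell (2,2): code 0001 → (2.812,2.000)–(2.000,2.338)
total: 8 segments, chained into 1 closed loop(s), length Σ = 6.912702

segments=8 loops=1 length=6.913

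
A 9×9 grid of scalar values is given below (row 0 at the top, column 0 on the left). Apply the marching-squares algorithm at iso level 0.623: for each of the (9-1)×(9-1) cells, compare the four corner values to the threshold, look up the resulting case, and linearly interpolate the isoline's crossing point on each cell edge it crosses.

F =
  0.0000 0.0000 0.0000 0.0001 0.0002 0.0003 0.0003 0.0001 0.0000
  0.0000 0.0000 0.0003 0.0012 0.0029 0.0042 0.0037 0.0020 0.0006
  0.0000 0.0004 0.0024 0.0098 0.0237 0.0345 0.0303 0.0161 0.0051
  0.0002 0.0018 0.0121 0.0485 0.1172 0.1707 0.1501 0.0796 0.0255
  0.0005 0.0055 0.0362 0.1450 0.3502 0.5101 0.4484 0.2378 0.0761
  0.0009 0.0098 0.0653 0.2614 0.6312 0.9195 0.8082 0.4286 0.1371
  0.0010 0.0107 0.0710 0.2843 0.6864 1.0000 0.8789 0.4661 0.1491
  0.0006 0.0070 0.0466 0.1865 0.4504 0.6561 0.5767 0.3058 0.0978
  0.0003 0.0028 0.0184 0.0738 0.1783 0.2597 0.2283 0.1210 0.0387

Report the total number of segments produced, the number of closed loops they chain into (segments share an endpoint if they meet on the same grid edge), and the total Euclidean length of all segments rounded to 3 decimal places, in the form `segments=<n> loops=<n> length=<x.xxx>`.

cell (4,3): code 0100 → (4.971,4.000)–(5.000,3.978)
cell (4,4): code 1100 → (4.276,5.000)–(4.971,4.000)
cell (4,5): code 1100 → (4.485,6.000)–(4.276,5.000)
cell (4,6): code 1000 → (5.000,6.488)–(4.485,6.000)
cell (5,3): code 0110 → (5.000,3.978)–(6.000,3.842)
cell (5,6): code 1001 → (6.000,6.620)–(5.000,6.488)
cell (6,3): code 0010 → (6.000,3.842)–(6.269,4.000)
cell (6,4): code 0111 → (6.269,4.000)–(7.000,4.839)
cell (6,5): code 1011 → (7.000,5.417)–(6.847,6.000)
cell (6,6): code 0001 → (6.847,6.000)–(6.000,6.620)
cell (7,4): code 0010 → (7.000,4.839)–(7.084,5.000)
cell (7,5): code 0001 → (7.084,5.000)–(7.000,5.417)
total: 12 segments, chained into 1 closed loop(s), length Σ = 8.686596

segments=12 loops=1 length=8.687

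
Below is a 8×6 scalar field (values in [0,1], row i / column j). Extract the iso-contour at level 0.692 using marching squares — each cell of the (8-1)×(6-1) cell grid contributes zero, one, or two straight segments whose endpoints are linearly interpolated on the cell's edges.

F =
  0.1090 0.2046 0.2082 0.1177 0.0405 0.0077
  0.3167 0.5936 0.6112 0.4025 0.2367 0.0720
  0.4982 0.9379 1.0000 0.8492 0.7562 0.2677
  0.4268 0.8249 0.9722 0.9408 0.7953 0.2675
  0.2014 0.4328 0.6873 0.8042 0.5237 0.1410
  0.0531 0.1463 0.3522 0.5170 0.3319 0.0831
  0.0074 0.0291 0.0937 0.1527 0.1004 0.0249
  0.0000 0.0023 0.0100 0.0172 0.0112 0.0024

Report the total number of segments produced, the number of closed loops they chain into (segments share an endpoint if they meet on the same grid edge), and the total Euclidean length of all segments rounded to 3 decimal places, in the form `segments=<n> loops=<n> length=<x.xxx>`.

cell (1,0): code 0100 → (1.286,1.000)–(2.000,0.441)
cell (1,1): code 1100 → (1.208,2.000)–(1.286,1.000)
cell (1,2): code 1100 → (1.648,3.000)–(1.208,2.000)
cell (1,3): code 1100 → (1.876,4.000)–(1.648,3.000)
cell (1,4): code 1000 → (2.000,4.131)–(1.876,4.000)
cell (2,0): code 0110 → (2.000,0.441)–(3.000,0.666)
cell (2,4): code 1001 → (3.000,4.196)–(2.000,4.131)
cell (3,0): code 0010 → (3.000,0.666)–(3.339,1.000)
cell (3,1): code 0011 → (3.339,1.000)–(3.984,2.000)
cell (3,2): code 0111 → (3.984,2.000)–(4.000,2.040)
cell (3,3): code 1011 → (4.000,3.400)–(3.380,4.000)
cell (3,4): code 0001 → (3.380,4.000)–(3.000,4.196)
cell (4,2): code 0010 → (4.000,2.040)–(4.391,3.000)
cell (4,3): code 0001 → (4.391,3.000)–(4.000,3.400)
total: 14 segments, chained into 1 closed loop(s), length Σ = 10.830656

segments=14 loops=1 length=10.831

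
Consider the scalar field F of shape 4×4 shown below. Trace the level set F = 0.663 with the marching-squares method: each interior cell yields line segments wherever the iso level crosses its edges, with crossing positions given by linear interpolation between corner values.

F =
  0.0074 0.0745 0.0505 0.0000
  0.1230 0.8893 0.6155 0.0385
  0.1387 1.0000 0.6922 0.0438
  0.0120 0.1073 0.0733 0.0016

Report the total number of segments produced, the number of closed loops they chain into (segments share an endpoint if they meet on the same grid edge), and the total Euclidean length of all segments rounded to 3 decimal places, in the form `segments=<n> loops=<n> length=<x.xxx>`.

cell (0,0): code 0100 → (0.722,1.000)–(1.000,0.705)
cell (0,1): code 1000 → (1.000,1.827)–(0.722,1.000)
cell (1,0): code 0110 → (1.000,0.705)–(2.000,0.609)
cell (1,1): code 1101 → (1.619,2.000)–(1.000,1.827)
cell (1,2): code 1000 → (2.000,2.045)–(1.619,2.000)
cell (2,0): code 0010 → (2.000,0.609)–(2.378,1.000)
cell (2,1): code 0011 → (2.378,1.000)–(2.047,2.000)
cell (2,2): code 0001 → (2.047,2.000)–(2.000,2.045)
total: 8 segments, chained into 1 closed loop(s), length Σ = 4.970481

segments=8 loops=1 length=4.970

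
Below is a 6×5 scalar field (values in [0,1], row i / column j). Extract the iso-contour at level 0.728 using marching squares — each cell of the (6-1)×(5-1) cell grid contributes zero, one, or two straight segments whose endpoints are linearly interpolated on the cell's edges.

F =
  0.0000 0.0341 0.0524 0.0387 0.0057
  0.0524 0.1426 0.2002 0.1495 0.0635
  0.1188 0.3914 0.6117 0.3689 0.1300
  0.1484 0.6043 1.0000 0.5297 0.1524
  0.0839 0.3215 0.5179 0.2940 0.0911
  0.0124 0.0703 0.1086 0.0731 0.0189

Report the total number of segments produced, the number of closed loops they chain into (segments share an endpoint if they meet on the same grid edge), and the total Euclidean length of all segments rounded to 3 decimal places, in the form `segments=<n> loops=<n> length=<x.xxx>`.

segments=4 loops=1 length=3.587

cell (2,1): code 0100 → (2.300,2.000)–(3.000,1.313)
cell (2,2): code 1000 → (3.000,2.578)–(2.300,2.000)
cell (3,1): code 0010 → (3.000,1.313)–(3.564,2.000)
cell (3,2): code 0001 → (3.564,2.000)–(3.000,2.578)
total: 4 segments, chained into 1 closed loop(s), length Σ = 3.587067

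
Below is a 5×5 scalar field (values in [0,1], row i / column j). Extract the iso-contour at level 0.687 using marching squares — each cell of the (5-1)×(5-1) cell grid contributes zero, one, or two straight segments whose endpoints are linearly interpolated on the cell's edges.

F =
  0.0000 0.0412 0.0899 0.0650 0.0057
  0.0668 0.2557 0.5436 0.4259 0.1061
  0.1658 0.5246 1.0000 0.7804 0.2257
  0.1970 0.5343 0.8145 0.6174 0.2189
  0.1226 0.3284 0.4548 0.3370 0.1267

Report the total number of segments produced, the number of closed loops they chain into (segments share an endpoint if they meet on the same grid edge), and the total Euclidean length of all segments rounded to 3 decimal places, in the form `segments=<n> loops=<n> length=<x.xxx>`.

cell (1,1): code 0100 → (1.314,2.000)–(2.000,1.342)
cell (1,2): code 1100 → (1.737,3.000)–(1.314,2.000)
cell (1,3): code 1000 → (2.000,3.168)–(1.737,3.000)
cell (2,1): code 0110 → (2.000,1.342)–(3.000,1.545)
cell (2,2): code 1011 → (3.000,2.647)–(2.573,3.000)
cell (2,3): code 0001 → (2.573,3.000)–(2.000,3.168)
cell (3,1): code 0010 → (3.000,1.545)–(3.354,2.000)
cell (3,2): code 0001 → (3.354,2.000)–(3.000,2.647)
total: 8 segments, chained into 1 closed loop(s), length Σ = 5.835112

segments=8 loops=1 length=5.835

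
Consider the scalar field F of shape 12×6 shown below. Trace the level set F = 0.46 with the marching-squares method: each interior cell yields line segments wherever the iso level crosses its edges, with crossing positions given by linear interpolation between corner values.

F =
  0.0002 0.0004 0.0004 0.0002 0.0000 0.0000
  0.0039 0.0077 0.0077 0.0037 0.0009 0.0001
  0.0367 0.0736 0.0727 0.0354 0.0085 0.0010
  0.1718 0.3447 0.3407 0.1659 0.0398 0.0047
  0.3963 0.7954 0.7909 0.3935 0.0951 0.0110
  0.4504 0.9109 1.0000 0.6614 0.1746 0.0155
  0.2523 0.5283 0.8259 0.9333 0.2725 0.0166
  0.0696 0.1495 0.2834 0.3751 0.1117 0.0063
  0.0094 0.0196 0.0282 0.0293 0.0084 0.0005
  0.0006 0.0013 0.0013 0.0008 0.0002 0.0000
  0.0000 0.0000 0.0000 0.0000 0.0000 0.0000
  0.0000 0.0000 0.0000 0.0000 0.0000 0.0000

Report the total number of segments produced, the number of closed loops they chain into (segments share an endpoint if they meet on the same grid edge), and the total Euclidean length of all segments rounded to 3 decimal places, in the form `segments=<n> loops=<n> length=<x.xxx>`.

cell (3,0): code 0100 → (3.256,1.000)–(4.000,0.160)
cell (3,1): code 1100 → (3.265,2.000)–(3.256,1.000)
cell (3,2): code 1000 → (4.000,2.833)–(3.265,2.000)
cell (4,0): code 0110 → (4.000,0.160)–(5.000,0.021)
cell (4,2): code 1101 → (4.248,3.000)–(4.000,2.833)
cell (4,3): code 1000 → (5.000,3.414)–(4.248,3.000)
cell (5,0): code 0110 → (5.000,0.021)–(6.000,0.753)
cell (5,3): code 1001 → (6.000,3.716)–(5.000,3.414)
cell (6,0): code 0010 → (6.000,0.753)–(6.180,1.000)
cell (6,1): code 0011 → (6.180,1.000)–(6.674,2.000)
cell (6,2): code 0011 → (6.674,2.000)–(6.848,3.000)
cell (6,3): code 0001 → (6.848,3.000)–(6.000,3.716)
total: 12 segments, chained into 1 closed loop(s), length Σ = 11.230609

segments=12 loops=1 length=11.231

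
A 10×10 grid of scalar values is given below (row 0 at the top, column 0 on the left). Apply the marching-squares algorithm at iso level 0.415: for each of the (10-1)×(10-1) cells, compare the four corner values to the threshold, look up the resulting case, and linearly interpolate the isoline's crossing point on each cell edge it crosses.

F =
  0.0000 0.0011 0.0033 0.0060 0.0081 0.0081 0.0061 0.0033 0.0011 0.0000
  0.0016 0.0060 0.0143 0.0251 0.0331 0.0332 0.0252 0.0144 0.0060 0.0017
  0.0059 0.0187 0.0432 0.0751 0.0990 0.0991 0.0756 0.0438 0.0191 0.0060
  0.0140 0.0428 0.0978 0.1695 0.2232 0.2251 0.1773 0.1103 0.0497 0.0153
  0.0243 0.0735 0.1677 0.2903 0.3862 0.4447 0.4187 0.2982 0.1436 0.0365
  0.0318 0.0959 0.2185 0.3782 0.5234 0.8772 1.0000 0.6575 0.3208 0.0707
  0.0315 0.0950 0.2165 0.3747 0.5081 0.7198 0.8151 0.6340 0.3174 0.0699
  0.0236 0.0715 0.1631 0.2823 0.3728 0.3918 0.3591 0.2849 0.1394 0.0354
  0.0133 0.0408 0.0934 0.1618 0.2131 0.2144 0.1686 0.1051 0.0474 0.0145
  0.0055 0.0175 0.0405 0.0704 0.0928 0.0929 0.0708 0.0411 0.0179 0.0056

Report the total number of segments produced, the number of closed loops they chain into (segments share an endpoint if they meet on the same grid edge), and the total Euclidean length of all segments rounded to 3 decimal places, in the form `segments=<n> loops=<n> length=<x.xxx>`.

segments=14 loops=1 length=12.175

cell (3,4): code 0100 → (3.865,5.000)–(4.000,4.492)
cell (3,5): code 1100 → (3.985,6.000)–(3.865,5.000)
cell (3,6): code 1000 → (4.000,6.031)–(3.985,6.000)
cell (4,3): code 0100 → (4.210,4.000)–(5.000,3.253)
cell (4,4): code 1110 → (4.000,4.492)–(4.210,4.000)
cell (4,6): code 1101 → (4.325,7.000)–(4.000,6.031)
cell (4,7): code 1000 → (5.000,7.720)–(4.325,7.000)
cell (5,3): code 0110 → (5.000,3.253)–(6.000,3.302)
cell (5,7): code 1001 → (6.000,7.692)–(5.000,7.720)
cell (6,3): code 0010 → (6.000,3.302)–(6.688,4.000)
cell (6,4): code 0011 → (6.688,4.000)–(6.929,5.000)
cell (6,5): code 0011 → (6.929,5.000)–(6.877,6.000)
cell (6,6): code 0011 → (6.877,6.000)–(6.627,7.000)
cell (6,7): code 0001 → (6.627,7.000)–(6.000,7.692)
total: 14 segments, chained into 1 closed loop(s), length Σ = 12.174769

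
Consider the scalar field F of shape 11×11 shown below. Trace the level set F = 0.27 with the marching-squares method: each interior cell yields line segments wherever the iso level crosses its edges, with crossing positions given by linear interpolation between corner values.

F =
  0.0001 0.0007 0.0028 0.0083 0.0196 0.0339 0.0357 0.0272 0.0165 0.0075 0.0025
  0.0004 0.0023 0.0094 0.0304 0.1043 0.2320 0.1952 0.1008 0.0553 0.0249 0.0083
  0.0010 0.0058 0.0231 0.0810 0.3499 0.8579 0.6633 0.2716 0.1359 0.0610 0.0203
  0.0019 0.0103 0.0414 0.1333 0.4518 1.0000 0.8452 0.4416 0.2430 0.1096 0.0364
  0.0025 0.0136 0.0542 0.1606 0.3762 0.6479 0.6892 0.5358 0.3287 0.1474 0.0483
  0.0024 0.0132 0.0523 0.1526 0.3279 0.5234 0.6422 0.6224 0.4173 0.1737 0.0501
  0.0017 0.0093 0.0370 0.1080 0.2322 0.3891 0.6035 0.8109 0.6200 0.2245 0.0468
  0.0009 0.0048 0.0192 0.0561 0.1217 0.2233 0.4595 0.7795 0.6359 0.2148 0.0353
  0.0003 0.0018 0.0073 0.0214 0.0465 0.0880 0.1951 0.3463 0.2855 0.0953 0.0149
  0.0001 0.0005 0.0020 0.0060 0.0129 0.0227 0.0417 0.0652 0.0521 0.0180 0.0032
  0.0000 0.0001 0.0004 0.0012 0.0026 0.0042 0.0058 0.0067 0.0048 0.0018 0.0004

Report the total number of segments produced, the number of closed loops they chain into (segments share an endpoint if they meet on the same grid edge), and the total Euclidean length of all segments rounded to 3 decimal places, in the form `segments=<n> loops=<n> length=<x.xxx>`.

segments=24 loops=1 length=19.638

cell (1,3): code 0100 → (1.675,4.000)–(2.000,3.703)
cell (1,4): code 1100 → (1.061,5.000)–(1.675,4.000)
cell (1,5): code 1100 → (1.160,6.000)–(1.061,5.000)
cell (1,6): code 1100 → (1.991,7.000)–(1.160,6.000)
cell (1,7): code 1000 → (2.000,7.012)–(1.991,7.000)
cell (2,3): code 0110 → (2.000,3.703)–(3.000,3.429)
cell (2,7): code 1001 → (3.000,7.864)–(2.000,7.012)
cell (3,3): code 0110 → (3.000,3.429)–(4.000,3.507)
cell (3,7): code 1101 → (3.315,8.000)–(3.000,7.864)
cell (3,8): code 1000 → (4.000,8.324)–(3.315,8.000)
cell (4,3): code 0110 → (4.000,3.507)–(5.000,3.670)
cell (4,8): code 1001 → (5.000,8.605)–(4.000,8.324)
cell (5,3): code 0010 → (5.000,3.670)–(5.605,4.000)
cell (5,4): code 0111 → (5.605,4.000)–(6.000,4.241)
cell (5,8): code 1001 → (6.000,8.885)–(5.000,8.605)
cell (6,4): code 0010 → (6.000,4.241)–(6.718,5.000)
cell (6,5): code 0111 → (6.718,5.000)–(7.000,5.198)
cell (6,8): code 1001 → (7.000,8.869)–(6.000,8.885)
cell (7,5): code 0010 → (7.000,5.198)–(7.717,6.000)
cell (7,6): code 0111 → (7.717,6.000)–(8.000,6.495)
cell (7,8): code 1001 → (8.000,8.081)–(7.000,8.869)
cell (8,6): code 0010 → (8.000,6.495)–(8.271,7.000)
cell (8,7): code 0011 → (8.271,7.000)–(8.066,8.000)
cell (8,8): code 0001 → (8.066,8.000)–(8.000,8.081)
total: 24 segments, chained into 1 closed loop(s), length Σ = 19.638392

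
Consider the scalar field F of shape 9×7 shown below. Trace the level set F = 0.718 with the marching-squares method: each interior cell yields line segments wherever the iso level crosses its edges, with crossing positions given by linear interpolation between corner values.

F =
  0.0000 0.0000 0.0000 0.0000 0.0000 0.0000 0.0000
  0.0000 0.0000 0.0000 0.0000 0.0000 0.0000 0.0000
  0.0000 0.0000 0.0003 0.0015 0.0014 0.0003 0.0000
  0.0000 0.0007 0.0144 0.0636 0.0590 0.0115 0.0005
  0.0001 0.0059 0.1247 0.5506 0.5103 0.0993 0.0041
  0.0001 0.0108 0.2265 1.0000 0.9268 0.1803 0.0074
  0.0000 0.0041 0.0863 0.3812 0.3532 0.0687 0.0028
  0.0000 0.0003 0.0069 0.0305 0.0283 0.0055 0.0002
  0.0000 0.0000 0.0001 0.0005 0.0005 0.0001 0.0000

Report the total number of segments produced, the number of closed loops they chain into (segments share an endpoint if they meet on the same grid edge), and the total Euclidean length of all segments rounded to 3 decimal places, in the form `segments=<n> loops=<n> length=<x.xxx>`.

cell (4,2): code 0100 → (4.372,3.000)–(5.000,2.635)
cell (4,3): code 1100 → (4.499,4.000)–(4.372,3.000)
cell (4,4): code 1000 → (5.000,4.280)–(4.499,4.000)
cell (5,2): code 0010 → (5.000,2.635)–(5.456,3.000)
cell (5,3): code 0011 → (5.456,3.000)–(5.364,4.000)
cell (5,4): code 0001 → (5.364,4.000)–(5.000,4.280)
total: 6 segments, chained into 1 closed loop(s), length Σ = 4.354596

segments=6 loops=1 length=4.355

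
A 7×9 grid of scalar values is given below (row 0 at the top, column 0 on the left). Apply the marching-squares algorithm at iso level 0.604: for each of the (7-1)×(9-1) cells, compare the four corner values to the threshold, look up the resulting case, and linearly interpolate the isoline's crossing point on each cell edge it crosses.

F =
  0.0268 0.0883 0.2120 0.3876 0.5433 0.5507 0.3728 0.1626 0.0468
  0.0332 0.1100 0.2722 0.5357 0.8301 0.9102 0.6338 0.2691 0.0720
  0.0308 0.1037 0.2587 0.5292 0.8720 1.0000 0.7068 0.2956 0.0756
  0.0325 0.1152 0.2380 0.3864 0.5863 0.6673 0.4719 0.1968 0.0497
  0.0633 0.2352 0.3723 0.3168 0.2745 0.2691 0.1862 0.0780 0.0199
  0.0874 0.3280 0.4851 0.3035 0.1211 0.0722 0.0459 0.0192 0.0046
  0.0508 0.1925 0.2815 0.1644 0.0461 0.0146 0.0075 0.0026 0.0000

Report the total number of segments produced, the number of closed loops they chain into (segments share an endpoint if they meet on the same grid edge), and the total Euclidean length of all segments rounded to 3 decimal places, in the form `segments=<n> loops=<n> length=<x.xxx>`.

segments=12 loops=1 length=9.490

cell (0,3): code 0100 → (0.212,4.000)–(1.000,3.232)
cell (0,4): code 1100 → (0.148,5.000)–(0.212,4.000)
cell (0,5): code 1100 → (0.886,6.000)–(0.148,5.000)
cell (0,6): code 1000 → (1.000,6.082)–(0.886,6.000)
cell (1,3): code 0110 → (1.000,3.232)–(2.000,3.218)
cell (1,6): code 1001 → (2.000,6.250)–(1.000,6.082)
cell (2,3): code 0010 → (2.000,3.218)–(2.938,4.000)
cell (2,4): code 0111 → (2.938,4.000)–(3.000,4.219)
cell (2,5): code 1011 → (3.000,5.324)–(2.438,6.000)
cell (2,6): code 0001 → (2.438,6.000)–(2.000,6.250)
cell (3,4): code 0010 → (3.000,4.219)–(3.159,5.000)
cell (3,5): code 0001 → (3.159,5.000)–(3.000,5.324)
total: 12 segments, chained into 1 closed loop(s), length Σ = 9.489719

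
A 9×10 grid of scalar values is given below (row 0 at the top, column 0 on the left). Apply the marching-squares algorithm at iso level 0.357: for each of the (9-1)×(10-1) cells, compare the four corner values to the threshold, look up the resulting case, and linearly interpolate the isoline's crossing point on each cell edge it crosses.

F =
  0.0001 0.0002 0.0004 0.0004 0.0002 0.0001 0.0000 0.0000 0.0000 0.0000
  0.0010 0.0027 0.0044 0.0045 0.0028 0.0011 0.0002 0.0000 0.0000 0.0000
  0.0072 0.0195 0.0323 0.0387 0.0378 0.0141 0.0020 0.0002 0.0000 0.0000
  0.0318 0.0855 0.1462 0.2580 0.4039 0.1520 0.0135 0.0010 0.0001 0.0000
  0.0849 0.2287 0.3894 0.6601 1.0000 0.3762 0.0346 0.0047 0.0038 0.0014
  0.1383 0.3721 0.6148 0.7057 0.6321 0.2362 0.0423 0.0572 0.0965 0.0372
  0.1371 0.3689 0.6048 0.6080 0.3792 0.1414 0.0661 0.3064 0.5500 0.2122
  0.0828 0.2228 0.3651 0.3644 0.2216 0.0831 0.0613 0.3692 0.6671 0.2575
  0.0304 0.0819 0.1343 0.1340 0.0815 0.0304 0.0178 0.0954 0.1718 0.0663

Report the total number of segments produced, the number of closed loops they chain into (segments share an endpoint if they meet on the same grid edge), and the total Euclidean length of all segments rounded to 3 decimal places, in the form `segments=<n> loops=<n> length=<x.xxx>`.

cell (2,3): code 0100 → (2.872,4.000)–(3.000,3.679)
cell (2,4): code 1000 → (3.000,4.186)–(2.872,4.000)
cell (3,1): code 0100 → (3.867,2.000)–(4.000,1.798)
cell (3,2): code 1100 → (3.246,3.000)–(3.867,2.000)
cell (3,3): code 1110 → (3.000,3.679)–(3.246,3.000)
cell (3,4): code 1101 → (3.914,5.000)–(3.000,4.186)
cell (3,5): code 1000 → (4.000,5.056)–(3.914,5.000)
cell (4,0): code 0100 → (4.895,1.000)–(5.000,0.935)
cell (4,1): code 1110 → (4.000,1.798)–(4.895,1.000)
cell (4,4): code 1011 → (5.000,4.695)–(4.137,5.000)
cell (4,5): code 0001 → (4.137,5.000)–(4.000,5.056)
cell (5,0): code 0110 → (5.000,0.935)–(6.000,0.949)
cell (5,4): code 1001 → (6.000,4.093)–(5.000,4.695)
cell (5,7): code 0100 → (5.574,8.000)–(6.000,7.208)
cell (5,8): code 1000 → (6.000,8.571)–(5.574,8.000)
cell (6,0): code 0010 → (6.000,0.949)–(6.081,1.000)
cell (6,1): code 0111 → (6.081,1.000)–(7.000,1.943)
cell (6,3): code 1011 → (7.000,3.052)–(6.141,4.000)
cell (6,4): code 0001 → (6.141,4.000)–(6.000,4.093)
cell (6,6): code 0100 → (6.806,7.000)–(7.000,6.960)
cell (6,7): code 1110 → (6.000,7.208)–(6.806,7.000)
cell (6,8): code 1001 → (7.000,8.757)–(6.000,8.571)
cell (7,1): code 0010 → (7.000,1.943)–(7.035,2.000)
cell (7,2): code 0011 → (7.035,2.000)–(7.032,3.000)
cell (7,3): code 0001 → (7.032,3.000)–(7.000,3.052)
cell (7,6): code 0010 → (7.000,6.960)–(7.045,7.000)
cell (7,7): code 0011 → (7.045,7.000)–(7.626,8.000)
cell (7,8): code 0001 → (7.626,8.000)–(7.000,8.757)
total: 28 segments, chained into 2 closed loop(s), length Σ = 18.439268

segments=28 loops=2 length=18.439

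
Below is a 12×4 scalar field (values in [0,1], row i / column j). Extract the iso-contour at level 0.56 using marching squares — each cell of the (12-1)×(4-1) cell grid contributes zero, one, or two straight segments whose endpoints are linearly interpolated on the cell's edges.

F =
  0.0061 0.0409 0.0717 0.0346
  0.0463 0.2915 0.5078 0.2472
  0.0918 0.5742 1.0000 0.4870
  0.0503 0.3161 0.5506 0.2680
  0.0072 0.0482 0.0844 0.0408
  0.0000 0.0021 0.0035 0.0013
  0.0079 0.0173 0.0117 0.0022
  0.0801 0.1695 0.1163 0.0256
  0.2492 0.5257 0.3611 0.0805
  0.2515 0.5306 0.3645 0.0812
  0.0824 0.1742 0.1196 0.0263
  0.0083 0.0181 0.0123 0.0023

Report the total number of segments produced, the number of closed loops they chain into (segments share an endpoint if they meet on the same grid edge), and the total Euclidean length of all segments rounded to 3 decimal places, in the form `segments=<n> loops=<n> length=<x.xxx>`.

segments=6 loops=1 length=5.331

cell (1,0): code 0100 → (1.950,1.000)–(2.000,0.971)
cell (1,1): code 1100 → (1.106,2.000)–(1.950,1.000)
cell (1,2): code 1000 → (2.000,2.858)–(1.106,2.000)
cell (2,0): code 0010 → (2.000,0.971)–(2.055,1.000)
cell (2,1): code 0011 → (2.055,1.000)–(2.979,2.000)
cell (2,2): code 0001 → (2.979,2.000)–(2.000,2.858)
total: 6 segments, chained into 1 closed loop(s), length Σ = 5.331075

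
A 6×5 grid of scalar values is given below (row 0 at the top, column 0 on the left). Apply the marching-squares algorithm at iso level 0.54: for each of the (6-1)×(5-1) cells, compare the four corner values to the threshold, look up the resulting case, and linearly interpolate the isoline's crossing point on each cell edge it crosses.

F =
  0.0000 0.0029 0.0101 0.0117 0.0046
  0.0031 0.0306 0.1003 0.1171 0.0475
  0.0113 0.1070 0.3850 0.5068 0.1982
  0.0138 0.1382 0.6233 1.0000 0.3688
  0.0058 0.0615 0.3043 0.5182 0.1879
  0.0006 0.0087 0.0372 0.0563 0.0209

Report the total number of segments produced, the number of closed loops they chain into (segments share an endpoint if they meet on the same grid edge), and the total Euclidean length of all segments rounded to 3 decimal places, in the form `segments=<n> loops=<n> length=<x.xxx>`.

segments=6 loops=1 length=5.461

cell (2,1): code 0100 → (2.650,2.000)–(3.000,1.828)
cell (2,2): code 1100 → (2.067,3.000)–(2.650,2.000)
cell (2,3): code 1000 → (3.000,3.729)–(2.067,3.000)
cell (3,1): code 0010 → (3.000,1.828)–(3.261,2.000)
cell (3,2): code 0011 → (3.261,2.000)–(3.955,3.000)
cell (3,3): code 0001 → (3.955,3.000)–(3.000,3.729)
total: 6 segments, chained into 1 closed loop(s), length Σ = 5.461348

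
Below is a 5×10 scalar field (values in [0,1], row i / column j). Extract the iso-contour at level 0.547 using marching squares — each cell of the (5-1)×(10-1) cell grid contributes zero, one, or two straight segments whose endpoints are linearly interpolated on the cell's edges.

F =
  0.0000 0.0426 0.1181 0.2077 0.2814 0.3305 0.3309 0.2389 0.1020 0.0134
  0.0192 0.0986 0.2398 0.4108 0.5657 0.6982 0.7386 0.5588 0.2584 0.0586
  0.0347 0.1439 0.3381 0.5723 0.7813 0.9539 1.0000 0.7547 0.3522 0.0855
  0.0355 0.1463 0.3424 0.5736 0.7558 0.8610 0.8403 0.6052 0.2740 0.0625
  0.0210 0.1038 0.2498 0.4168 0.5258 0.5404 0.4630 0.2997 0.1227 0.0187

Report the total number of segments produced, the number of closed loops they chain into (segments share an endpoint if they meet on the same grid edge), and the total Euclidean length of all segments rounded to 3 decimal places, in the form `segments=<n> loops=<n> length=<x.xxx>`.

segments=16 loops=1 length=12.803

cell (0,3): code 0100 → (0.934,4.000)–(1.000,3.879)
cell (0,4): code 1100 → (0.589,5.000)–(0.934,4.000)
cell (0,5): code 1100 → (0.530,6.000)–(0.589,5.000)
cell (0,6): code 1100 → (0.963,7.000)–(0.530,6.000)
cell (0,7): code 1000 → (1.000,7.039)–(0.963,7.000)
cell (1,2): code 0100 → (1.843,3.000)–(2.000,2.892)
cell (1,3): code 1110 → (1.000,3.879)–(1.843,3.000)
cell (1,7): code 1001 → (2.000,7.516)–(1.000,7.039)
cell (2,2): code 0110 → (2.000,2.892)–(3.000,2.885)
cell (2,7): code 1001 → (3.000,7.176)–(2.000,7.516)
cell (3,2): code 0010 → (3.000,2.885)–(3.170,3.000)
cell (3,3): code 0011 → (3.170,3.000)–(3.908,4.000)
cell (3,4): code 0011 → (3.908,4.000)–(3.979,5.000)
cell (3,5): code 0011 → (3.979,5.000)–(3.777,6.000)
cell (3,6): code 0011 → (3.777,6.000)–(3.191,7.000)
cell (3,7): code 0001 → (3.191,7.000)–(3.000,7.176)
total: 16 segments, chained into 1 closed loop(s), length Σ = 12.802968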